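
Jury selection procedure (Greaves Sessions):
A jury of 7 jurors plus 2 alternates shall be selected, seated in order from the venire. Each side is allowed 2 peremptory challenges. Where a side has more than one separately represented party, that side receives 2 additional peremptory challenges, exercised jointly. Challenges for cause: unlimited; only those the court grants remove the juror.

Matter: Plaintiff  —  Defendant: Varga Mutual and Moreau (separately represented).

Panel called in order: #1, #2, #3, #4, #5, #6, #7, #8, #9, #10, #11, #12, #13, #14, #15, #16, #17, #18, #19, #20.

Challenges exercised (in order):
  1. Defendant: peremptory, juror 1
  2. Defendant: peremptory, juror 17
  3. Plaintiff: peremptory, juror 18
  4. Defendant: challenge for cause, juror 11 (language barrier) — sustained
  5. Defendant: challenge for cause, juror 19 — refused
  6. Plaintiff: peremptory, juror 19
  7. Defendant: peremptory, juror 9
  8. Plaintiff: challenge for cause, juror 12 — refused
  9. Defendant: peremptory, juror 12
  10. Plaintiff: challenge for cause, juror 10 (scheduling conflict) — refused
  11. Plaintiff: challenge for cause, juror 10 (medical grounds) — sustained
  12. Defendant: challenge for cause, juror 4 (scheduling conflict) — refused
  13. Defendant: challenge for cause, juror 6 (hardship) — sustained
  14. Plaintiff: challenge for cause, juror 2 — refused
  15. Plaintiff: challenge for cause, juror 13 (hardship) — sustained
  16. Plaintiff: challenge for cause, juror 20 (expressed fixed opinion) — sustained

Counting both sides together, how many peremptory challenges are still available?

Plaintiff allotment: 2. Defendant allotment: 2 base + 2 multi-party = 4.
Plaintiff peremptories used: #18, #19 — 2 (for-cause on #12, #10, #10, #2, #13, #20 don't count).
Defendant peremptories used: #1, #17, #9, #12 — 4 (for-cause on #11, #19, #4, #6 don't count).
Remaining: (2 − 2) + (4 − 4) = 0.

0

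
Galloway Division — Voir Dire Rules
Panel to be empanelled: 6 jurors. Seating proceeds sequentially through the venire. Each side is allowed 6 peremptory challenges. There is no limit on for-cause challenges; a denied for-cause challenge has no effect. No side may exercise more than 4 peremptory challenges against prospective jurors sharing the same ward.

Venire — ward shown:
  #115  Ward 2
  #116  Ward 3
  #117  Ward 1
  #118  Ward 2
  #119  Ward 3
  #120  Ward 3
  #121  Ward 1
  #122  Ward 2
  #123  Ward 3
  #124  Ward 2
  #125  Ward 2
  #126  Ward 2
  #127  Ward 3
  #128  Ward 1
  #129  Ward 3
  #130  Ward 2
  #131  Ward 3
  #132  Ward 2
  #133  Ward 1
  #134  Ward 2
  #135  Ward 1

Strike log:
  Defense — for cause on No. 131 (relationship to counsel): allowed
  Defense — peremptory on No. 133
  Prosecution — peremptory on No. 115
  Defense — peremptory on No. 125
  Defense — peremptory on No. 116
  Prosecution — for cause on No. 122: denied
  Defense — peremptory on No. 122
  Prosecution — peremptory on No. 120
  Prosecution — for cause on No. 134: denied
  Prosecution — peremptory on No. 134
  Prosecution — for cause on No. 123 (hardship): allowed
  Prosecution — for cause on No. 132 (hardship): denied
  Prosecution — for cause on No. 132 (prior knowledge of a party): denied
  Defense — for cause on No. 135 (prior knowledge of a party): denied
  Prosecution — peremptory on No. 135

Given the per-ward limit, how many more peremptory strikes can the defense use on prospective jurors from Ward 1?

Defense peremptories so far: #133, #125, #116, #122 — 4 of 6 used, 2 left overall.
Against Ward 1: #133 — 1 used; per-ward cap 4 leaves 3.
Binding limit: min(2, 3) = 2.

2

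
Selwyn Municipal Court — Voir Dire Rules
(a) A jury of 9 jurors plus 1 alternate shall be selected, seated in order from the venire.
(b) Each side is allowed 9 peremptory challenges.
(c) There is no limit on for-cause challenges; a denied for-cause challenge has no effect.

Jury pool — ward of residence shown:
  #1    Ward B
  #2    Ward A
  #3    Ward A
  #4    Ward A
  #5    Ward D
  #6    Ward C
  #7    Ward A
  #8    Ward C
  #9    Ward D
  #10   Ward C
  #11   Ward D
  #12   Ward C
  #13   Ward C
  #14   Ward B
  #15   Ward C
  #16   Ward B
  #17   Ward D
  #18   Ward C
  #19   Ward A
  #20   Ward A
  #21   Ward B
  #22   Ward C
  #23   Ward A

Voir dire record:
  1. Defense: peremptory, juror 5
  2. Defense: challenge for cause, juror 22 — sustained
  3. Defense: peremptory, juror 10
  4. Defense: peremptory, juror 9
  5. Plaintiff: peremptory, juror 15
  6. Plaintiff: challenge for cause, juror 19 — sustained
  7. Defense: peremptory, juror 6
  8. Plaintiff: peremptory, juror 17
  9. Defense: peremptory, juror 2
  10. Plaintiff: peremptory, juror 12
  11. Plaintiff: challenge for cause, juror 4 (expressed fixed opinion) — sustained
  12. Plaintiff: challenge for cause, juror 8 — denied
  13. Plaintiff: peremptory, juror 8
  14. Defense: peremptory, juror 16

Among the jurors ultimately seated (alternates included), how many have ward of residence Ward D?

Removed: #2, #4, #5, #6, #8, #9, #10, #12, #15, #16, #17, #19, #22.
Seated (10 incl. alternates): #1, #3, #7, #11, #13, #14, #18, #20, #21, #23.
Of those, in Ward D: #11 → 1.

1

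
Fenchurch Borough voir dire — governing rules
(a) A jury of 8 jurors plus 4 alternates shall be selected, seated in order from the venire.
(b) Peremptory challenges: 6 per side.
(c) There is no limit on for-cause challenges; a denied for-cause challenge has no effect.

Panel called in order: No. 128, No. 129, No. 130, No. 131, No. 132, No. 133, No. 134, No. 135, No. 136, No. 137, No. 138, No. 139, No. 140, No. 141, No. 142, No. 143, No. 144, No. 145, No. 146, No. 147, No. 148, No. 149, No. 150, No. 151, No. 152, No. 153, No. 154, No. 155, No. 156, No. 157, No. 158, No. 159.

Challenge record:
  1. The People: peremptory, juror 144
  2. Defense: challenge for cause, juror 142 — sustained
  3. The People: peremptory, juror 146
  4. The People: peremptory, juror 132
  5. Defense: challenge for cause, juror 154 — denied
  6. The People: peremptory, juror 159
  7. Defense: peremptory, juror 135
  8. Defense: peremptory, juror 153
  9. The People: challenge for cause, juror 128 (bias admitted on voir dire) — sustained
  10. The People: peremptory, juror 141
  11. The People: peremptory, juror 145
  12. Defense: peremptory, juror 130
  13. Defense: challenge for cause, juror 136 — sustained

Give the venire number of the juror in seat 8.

140

Removed: #128, #130, #132, #135, #136, #141, #142, #144, #145, #146, #153, #159. (#154 stays — for-cause denied.)
Seating in order: seats 1–8 → #129, #131, #133, #134, #137, #138, #139, #140; alternates → #143, #147, #148, #149.
So seat 8 is #140.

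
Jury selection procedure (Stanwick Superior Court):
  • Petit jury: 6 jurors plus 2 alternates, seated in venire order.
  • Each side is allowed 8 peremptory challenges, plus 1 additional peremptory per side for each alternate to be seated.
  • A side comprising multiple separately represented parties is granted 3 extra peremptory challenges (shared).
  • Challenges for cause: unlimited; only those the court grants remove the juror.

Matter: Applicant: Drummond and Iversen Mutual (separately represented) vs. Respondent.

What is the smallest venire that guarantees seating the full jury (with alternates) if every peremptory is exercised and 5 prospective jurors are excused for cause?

36

Seats to fill: 6 + 2 alternates = 8.
Peremptories — Applicant: 8 + 1×2 + 3 = 13; Respondent: 8 + 1×2 = 10; total 23.
For-cause removals: 5.
Minimum venire: 8 + 23 + 5 = 36.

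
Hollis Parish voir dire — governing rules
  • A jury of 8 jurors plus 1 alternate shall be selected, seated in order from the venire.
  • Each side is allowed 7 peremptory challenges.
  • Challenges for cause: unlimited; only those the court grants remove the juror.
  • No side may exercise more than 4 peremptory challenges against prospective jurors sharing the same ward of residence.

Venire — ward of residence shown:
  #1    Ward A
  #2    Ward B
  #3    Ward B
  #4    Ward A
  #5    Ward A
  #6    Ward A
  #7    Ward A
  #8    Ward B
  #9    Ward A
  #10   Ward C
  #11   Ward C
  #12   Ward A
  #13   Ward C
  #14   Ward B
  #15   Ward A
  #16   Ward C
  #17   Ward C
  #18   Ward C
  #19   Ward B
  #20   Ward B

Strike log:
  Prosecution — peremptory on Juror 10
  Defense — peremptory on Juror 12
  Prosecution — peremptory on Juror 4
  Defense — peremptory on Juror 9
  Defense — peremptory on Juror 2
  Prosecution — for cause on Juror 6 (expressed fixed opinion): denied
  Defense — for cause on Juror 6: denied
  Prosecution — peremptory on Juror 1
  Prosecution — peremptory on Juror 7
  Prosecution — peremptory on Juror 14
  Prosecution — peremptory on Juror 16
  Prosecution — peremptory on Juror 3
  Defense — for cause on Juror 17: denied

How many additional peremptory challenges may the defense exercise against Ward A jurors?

Defense peremptories so far: #12, #9, #2 — 3 of 7 used, 4 left overall.
Against Ward A: #12, #9 — 2 used; per-ward cap 4 leaves 2.
Binding limit: min(4, 2) = 2.

2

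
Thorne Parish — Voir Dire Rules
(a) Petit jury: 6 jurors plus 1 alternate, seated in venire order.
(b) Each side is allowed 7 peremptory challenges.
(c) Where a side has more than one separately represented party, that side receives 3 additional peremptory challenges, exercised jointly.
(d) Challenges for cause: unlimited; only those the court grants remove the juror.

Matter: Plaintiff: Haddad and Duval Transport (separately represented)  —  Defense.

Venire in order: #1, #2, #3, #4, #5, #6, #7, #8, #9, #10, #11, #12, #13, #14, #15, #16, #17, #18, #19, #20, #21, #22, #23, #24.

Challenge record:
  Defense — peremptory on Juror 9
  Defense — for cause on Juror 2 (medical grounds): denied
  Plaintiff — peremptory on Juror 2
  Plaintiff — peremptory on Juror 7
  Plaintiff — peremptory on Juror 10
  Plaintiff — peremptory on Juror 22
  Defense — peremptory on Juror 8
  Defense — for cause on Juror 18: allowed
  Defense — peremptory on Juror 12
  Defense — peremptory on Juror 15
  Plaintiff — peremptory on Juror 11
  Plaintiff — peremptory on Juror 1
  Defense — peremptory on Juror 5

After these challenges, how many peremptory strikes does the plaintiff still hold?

Plaintiff allotment: 7 base + 3 multi-party = 10.
Plaintiff peremptories used: #2, #7, #10, #22, #11, #1 — 6.
Remaining: 10 − 6 = 4.

4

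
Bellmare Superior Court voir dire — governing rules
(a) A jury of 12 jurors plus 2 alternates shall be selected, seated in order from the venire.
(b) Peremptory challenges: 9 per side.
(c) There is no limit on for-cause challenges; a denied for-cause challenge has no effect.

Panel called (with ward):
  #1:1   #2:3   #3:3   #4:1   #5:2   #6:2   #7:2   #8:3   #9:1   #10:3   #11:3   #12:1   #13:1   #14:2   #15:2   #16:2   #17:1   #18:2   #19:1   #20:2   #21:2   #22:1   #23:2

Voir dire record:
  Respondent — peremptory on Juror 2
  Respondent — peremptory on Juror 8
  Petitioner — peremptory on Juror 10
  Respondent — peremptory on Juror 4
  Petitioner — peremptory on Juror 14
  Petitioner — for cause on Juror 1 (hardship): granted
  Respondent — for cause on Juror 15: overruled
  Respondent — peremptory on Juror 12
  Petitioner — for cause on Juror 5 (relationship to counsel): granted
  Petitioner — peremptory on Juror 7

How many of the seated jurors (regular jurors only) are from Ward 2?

Removed: #1, #2, #4, #5, #7, #8, #10, #12, #14.
Seated jurors 1–12: #3, #6, #9, #11, #13, #15, #16, #17, #18, #19, #20, #21 (alternates #22, #23 not counted).
Of those, in Ward 2: #6, #15, #16, #18, #20, #21 → 6.

6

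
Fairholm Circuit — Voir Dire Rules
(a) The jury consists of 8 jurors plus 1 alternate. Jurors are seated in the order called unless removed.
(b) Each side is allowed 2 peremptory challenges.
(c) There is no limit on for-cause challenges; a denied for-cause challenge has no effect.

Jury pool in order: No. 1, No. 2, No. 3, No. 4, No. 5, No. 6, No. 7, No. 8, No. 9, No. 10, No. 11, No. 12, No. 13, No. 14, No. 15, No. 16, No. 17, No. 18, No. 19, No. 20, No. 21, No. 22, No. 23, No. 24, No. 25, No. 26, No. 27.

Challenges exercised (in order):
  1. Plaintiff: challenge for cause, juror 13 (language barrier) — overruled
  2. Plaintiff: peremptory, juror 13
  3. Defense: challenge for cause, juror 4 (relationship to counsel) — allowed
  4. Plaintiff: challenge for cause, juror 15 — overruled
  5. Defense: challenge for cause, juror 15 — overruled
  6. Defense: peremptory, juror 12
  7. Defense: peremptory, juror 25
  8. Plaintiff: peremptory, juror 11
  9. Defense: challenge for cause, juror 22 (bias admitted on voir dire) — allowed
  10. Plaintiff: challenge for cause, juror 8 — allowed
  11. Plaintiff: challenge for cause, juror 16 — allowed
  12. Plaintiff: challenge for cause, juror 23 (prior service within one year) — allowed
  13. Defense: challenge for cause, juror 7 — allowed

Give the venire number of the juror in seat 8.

Removed: #4, #7, #8, #11, #12, #13, #16, #22, #23, #25. (#15 stays — for-cause denied.)
Filling seats in venire order through position 8: #1, #2, #3, #5, #6, #9, #10, #14.
So seat 8 is #14.

14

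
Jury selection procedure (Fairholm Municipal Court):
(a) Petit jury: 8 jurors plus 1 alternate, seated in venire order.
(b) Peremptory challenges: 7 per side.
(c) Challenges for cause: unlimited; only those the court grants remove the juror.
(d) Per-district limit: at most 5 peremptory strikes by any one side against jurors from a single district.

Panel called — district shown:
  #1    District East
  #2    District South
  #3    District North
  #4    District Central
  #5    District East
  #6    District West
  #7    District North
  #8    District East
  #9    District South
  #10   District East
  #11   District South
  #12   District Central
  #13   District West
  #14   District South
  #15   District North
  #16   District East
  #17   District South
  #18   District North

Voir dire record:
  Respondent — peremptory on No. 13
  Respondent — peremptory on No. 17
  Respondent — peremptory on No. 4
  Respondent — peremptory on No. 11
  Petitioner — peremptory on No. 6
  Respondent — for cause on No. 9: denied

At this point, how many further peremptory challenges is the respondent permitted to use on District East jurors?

Respondent peremptories so far: #13, #17, #4, #11 — 4 of 7 used, 3 left overall.
Against District East: none yet — per-district cap 5 leaves 5.
Binding limit: min(3, 5) = 3.

3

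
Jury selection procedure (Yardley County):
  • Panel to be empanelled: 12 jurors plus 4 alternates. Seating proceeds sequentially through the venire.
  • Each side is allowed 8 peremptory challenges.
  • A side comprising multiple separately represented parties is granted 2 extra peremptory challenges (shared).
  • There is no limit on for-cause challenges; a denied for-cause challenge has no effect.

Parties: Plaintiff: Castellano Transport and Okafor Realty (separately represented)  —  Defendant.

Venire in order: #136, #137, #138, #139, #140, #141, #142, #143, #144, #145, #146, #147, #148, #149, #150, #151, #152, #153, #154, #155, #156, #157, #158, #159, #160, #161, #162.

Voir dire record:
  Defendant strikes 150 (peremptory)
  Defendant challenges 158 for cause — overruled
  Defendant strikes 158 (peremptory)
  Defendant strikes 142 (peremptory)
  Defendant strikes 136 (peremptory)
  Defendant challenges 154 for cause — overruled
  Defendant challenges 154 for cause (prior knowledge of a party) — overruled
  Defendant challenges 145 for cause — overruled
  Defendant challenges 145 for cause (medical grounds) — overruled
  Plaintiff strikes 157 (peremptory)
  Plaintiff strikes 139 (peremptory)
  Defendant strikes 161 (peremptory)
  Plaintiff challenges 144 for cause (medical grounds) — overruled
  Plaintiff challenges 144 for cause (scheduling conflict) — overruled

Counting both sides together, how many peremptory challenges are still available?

11

Plaintiff allotment: 8 base + 2 multi-party = 10. Defendant allotment: 8.
Plaintiff peremptories used: #157, #139 — 2 (for-cause on #144, #144 don't count).
Defendant peremptories used: #150, #158, #142, #136, #161 — 5 (for-cause on #158, #154, #154, #145, #145 don't count).
Remaining: (10 − 2) + (8 − 5) = 11.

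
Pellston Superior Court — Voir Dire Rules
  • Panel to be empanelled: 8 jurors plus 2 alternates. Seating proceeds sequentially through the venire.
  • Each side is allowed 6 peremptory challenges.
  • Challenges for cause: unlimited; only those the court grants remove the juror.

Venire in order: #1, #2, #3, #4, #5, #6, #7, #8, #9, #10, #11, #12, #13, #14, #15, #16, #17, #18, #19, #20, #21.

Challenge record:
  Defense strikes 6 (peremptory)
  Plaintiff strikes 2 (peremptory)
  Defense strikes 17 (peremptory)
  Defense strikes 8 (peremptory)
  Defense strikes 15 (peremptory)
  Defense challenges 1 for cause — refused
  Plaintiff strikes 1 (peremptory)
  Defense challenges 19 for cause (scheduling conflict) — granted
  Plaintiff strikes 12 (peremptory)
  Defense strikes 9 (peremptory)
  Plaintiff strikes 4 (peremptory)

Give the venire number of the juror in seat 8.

16

Removed: #1, #2, #4, #6, #8, #9, #12, #15, #17, #19.
Filling seats in venire order through position 8: #3, #5, #7, #10, #11, #13, #14, #16.
So seat 8 is #16.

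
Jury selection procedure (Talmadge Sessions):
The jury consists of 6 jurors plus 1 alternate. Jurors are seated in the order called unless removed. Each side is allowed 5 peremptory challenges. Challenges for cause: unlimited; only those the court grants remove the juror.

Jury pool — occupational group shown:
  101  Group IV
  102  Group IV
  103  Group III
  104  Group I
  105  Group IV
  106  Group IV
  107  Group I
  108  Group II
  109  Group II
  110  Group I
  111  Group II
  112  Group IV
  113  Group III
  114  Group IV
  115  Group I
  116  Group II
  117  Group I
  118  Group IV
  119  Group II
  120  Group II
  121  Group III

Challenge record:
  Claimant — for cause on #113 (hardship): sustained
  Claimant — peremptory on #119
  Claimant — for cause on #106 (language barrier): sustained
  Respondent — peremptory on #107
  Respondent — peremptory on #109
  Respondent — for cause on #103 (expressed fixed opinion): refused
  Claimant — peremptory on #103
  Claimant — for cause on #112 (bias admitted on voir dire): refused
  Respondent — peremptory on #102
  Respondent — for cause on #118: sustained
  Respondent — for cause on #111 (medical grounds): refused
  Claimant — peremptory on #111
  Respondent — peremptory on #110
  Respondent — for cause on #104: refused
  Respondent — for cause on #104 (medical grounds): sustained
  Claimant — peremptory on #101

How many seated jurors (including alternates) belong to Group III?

Removed: #101, #102, #103, #104, #106, #107, #109, #110, #111, #113, #118, #119.
Seated (7 incl. alternates): #105, #108, #112, #114, #115, #116, #117.
None of those are in Group III → 0.

0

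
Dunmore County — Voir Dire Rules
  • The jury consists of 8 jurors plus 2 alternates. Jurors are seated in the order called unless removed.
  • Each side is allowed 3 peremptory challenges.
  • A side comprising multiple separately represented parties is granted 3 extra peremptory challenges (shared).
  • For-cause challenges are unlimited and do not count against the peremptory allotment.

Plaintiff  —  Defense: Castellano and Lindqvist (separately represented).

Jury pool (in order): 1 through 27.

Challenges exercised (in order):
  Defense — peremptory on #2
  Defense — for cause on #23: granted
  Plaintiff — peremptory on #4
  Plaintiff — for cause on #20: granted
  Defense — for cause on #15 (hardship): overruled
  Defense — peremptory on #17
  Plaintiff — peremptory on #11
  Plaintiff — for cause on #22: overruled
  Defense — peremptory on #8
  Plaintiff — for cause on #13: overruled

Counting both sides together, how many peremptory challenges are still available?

Plaintiff allotment: 3. Defense allotment: 3 base + 3 multi-party = 6.
Plaintiff peremptories used: #4, #11 — 2 (for-cause on #20, #22, #13 don't count).
Defense peremptories used: #2, #17, #8 — 3 (for-cause on #23, #15 don't count).
Remaining: (3 − 2) + (6 − 3) = 4.

4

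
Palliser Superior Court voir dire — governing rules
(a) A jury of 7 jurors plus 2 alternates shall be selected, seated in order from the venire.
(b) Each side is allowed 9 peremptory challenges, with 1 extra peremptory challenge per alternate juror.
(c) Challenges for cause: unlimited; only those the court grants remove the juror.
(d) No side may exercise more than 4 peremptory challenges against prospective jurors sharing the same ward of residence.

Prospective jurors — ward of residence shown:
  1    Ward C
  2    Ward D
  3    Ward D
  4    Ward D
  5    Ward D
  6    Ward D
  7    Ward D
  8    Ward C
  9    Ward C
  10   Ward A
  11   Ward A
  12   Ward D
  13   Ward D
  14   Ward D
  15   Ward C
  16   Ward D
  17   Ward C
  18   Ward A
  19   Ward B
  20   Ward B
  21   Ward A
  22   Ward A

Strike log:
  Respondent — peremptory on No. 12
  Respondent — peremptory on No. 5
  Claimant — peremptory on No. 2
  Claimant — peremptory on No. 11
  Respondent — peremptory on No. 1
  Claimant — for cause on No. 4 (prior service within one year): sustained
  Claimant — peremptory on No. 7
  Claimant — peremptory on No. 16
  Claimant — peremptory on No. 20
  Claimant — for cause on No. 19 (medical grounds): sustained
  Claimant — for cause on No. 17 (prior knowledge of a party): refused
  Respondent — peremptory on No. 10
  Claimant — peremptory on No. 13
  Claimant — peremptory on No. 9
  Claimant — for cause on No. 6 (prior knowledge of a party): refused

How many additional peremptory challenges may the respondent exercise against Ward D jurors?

2

Respondent peremptories so far: #12, #5, #1, #10 — 4 of 11 used, 7 left overall.
Against Ward D: #12, #5 — 2 used; per-ward cap 4 leaves 2.
Binding limit: min(7, 2) = 2.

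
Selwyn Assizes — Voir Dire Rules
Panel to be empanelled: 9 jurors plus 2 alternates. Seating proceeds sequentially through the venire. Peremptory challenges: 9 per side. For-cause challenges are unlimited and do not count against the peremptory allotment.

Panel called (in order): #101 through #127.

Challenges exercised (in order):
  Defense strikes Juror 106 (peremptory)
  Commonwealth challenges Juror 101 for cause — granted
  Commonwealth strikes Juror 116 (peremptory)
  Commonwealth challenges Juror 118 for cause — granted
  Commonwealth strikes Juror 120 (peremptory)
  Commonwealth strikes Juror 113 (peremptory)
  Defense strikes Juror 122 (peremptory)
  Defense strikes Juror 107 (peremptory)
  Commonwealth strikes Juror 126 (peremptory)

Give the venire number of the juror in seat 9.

112

Removed: #101, #106, #107, #113, #116, #118, #120, #122, #126.
Filling seats in venire order through position 9: #102, #103, #104, #105, #108, #109, #110, #111, #112.
So seat 9 is #112.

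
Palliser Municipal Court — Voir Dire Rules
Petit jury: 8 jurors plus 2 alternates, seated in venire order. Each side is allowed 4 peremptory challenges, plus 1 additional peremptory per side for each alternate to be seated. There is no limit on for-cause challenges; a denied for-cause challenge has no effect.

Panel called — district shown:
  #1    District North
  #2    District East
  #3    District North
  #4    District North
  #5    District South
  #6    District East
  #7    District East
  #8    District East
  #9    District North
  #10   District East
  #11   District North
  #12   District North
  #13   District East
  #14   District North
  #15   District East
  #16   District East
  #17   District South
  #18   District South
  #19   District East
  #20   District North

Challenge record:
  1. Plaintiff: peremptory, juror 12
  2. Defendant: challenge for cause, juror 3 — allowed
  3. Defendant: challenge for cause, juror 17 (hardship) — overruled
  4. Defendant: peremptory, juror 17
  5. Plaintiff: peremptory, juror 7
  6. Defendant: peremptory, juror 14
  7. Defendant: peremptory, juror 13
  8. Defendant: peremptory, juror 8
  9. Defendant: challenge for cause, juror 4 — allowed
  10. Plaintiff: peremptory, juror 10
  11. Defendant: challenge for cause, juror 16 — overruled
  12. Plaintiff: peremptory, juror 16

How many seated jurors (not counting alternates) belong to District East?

3

Removed: #3, #4, #7, #8, #10, #12, #13, #14, #16, #17.
Seated jurors 1–8: #1, #2, #5, #6, #9, #11, #15, #18 (alternates #19, #20 not counted).
Of those, in District East: #2, #6, #15 → 3.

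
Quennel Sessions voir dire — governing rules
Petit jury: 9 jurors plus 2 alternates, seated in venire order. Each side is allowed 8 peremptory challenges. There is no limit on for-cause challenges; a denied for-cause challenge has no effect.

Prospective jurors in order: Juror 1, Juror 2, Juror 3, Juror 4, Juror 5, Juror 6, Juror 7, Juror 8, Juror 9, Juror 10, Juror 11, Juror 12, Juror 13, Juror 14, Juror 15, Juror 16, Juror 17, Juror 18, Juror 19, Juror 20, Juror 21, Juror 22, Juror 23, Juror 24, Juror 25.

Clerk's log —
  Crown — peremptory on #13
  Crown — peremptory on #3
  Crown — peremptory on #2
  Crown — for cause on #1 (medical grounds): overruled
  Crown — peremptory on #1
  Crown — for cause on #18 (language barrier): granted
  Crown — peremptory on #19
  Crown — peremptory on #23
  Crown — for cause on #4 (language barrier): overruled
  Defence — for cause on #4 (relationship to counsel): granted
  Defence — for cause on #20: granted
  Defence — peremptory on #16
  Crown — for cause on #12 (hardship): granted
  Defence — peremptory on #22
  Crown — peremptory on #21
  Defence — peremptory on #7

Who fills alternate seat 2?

Removed: #1, #2, #3, #4, #7, #12, #13, #16, #18, #19, #20, #21, #22, #23.
Filling seats in venire order through position 11: #5, #6, #8, #9, #10, #11, #14, #15, #17, #24, #25.
So alternate 2 is #25.

25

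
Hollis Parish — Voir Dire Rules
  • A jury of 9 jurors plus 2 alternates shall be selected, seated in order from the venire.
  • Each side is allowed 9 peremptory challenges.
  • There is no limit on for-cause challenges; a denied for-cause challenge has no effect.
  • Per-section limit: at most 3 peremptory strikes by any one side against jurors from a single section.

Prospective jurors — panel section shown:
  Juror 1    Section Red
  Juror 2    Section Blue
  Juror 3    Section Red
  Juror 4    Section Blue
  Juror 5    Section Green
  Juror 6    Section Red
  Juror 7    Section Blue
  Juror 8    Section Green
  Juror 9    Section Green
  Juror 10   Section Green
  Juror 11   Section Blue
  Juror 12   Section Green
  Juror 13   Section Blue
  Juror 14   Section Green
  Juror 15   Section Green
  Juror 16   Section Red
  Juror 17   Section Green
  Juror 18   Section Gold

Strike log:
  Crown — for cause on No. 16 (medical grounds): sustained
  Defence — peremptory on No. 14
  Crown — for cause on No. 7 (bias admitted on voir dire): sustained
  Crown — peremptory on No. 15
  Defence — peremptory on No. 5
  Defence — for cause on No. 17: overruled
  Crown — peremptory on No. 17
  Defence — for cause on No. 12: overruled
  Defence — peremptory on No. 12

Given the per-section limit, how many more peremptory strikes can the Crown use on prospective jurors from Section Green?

1

Crown peremptories so far: #15, #17 — 2 of 9 used, 7 left overall.
Against Section Green: #15, #17 — 2 used; per-section cap 3 leaves 1.
Binding limit: min(7, 1) = 1.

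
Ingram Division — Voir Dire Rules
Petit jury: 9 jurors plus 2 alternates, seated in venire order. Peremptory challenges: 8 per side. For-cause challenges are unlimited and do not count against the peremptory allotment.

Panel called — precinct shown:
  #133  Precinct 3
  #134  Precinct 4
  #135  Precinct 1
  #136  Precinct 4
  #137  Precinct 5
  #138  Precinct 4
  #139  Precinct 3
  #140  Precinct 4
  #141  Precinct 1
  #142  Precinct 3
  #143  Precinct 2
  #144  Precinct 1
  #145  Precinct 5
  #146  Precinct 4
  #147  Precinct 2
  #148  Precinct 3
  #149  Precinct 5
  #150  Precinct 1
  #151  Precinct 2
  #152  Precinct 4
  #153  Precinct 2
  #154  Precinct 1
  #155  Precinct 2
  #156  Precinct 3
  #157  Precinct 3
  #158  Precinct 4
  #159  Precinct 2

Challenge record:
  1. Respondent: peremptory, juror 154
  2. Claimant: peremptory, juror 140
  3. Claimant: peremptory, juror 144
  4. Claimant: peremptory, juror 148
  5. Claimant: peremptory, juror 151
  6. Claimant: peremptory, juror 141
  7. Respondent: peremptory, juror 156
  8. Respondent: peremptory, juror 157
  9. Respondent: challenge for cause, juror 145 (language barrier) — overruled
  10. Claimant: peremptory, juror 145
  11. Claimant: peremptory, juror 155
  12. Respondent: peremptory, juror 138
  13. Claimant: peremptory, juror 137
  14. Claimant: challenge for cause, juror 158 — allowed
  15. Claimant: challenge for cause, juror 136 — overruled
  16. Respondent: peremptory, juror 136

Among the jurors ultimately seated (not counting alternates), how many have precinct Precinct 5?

Removed: #136, #137, #138, #140, #141, #144, #145, #148, #151, #154, #155, #156, #157, #158.
Seated jurors 1–9: #133, #134, #135, #139, #142, #143, #146, #147, #149 (alternates #150, #152 not counted).
Of those, in Precinct 5: #149 → 1.

1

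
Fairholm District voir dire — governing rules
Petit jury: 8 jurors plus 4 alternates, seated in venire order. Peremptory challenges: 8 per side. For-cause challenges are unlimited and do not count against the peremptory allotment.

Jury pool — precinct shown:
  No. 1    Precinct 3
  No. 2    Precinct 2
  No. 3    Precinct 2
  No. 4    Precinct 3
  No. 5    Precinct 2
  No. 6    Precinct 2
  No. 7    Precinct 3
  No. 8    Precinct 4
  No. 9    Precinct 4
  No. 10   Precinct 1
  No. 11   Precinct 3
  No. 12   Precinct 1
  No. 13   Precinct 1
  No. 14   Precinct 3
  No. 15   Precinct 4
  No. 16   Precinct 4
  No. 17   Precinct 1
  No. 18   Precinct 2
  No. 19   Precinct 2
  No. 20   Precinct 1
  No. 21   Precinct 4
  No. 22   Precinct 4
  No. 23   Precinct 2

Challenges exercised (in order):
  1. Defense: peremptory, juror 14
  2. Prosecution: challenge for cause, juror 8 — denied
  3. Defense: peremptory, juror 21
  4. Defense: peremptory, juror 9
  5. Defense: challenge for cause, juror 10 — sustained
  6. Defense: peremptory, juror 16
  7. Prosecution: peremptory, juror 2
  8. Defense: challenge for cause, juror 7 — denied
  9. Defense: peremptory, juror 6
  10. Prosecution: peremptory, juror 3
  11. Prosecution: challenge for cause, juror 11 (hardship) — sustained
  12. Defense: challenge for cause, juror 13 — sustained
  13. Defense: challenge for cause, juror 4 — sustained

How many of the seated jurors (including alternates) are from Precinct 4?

3

Removed: #2, #3, #4, #6, #9, #10, #11, #13, #14, #16, #21.
Seated (12 incl. alternates): #1, #5, #7, #8, #12, #15, #17, #18, #19, #20, #22, #23.
Of those, in Precinct 4: #8, #15, #22 → 3.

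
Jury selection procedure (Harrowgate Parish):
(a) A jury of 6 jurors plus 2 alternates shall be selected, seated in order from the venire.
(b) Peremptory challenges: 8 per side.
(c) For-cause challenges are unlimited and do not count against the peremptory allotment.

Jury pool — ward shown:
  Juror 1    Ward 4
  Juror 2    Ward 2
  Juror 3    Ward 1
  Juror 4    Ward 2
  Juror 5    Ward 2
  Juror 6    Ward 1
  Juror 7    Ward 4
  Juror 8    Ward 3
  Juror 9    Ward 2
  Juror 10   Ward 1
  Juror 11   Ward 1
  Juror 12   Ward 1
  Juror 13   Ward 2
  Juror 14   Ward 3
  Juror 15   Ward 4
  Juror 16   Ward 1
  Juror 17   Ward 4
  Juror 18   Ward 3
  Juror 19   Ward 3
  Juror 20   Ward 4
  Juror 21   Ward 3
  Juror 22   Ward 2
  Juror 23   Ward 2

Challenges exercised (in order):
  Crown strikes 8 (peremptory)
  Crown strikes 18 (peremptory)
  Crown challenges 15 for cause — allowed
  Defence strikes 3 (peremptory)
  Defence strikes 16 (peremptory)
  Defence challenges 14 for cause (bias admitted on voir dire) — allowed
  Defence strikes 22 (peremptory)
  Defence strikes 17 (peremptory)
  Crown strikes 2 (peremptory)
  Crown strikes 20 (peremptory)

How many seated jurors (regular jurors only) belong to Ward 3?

Removed: #2, #3, #8, #14, #15, #16, #17, #18, #20, #22.
Seated jurors 1–6: #1, #4, #5, #6, #7, #9 (alternates #10, #11 not counted).
None of those are in Ward 3 → 0.

0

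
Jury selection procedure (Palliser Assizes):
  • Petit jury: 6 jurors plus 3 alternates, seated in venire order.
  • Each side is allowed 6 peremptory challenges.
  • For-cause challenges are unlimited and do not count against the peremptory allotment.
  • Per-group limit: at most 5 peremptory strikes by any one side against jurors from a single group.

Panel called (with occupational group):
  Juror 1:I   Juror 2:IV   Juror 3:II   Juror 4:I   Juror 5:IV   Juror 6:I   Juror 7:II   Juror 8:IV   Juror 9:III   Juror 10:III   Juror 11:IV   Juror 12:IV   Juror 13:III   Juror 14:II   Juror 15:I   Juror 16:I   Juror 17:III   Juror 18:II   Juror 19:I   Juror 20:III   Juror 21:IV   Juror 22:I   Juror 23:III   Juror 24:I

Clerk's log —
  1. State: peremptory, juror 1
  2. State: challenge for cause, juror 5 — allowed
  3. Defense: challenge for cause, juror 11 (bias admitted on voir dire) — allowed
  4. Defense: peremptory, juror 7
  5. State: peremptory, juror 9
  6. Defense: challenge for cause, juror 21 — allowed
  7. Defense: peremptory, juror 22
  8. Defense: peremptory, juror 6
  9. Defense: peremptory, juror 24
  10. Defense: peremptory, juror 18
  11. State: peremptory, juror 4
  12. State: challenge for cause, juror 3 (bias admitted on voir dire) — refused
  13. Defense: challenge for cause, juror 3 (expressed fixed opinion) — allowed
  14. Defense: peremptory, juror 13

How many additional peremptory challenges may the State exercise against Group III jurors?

State peremptories so far: #1, #9, #4 — 3 of 6 used, 3 left overall.
Against Group III: #9 — 1 used; per-group cap 5 leaves 4.
Binding limit: min(3, 4) = 3.

3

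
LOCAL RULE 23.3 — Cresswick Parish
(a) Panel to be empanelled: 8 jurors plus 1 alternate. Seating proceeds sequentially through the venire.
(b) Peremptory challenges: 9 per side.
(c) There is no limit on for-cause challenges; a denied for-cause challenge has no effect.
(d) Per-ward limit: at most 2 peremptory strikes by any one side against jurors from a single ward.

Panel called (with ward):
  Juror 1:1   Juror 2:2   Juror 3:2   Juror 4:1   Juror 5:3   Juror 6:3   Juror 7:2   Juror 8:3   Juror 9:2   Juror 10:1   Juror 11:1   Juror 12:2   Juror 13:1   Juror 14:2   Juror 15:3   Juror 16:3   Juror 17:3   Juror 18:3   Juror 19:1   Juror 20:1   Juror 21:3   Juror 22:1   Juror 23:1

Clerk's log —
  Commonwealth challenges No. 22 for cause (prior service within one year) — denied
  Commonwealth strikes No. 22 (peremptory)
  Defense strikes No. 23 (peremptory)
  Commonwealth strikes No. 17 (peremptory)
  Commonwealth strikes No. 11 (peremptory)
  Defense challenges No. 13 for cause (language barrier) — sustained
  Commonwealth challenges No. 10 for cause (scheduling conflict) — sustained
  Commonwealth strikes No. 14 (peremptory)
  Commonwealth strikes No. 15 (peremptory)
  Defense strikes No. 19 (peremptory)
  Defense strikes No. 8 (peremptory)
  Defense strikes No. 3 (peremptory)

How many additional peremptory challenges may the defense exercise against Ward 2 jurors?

1

Defense peremptories so far: #23, #19, #8, #3 — 4 of 9 used, 5 left overall.
Against Ward 2: #3 — 1 used; per-ward cap 2 leaves 1.
Binding limit: min(5, 1) = 1.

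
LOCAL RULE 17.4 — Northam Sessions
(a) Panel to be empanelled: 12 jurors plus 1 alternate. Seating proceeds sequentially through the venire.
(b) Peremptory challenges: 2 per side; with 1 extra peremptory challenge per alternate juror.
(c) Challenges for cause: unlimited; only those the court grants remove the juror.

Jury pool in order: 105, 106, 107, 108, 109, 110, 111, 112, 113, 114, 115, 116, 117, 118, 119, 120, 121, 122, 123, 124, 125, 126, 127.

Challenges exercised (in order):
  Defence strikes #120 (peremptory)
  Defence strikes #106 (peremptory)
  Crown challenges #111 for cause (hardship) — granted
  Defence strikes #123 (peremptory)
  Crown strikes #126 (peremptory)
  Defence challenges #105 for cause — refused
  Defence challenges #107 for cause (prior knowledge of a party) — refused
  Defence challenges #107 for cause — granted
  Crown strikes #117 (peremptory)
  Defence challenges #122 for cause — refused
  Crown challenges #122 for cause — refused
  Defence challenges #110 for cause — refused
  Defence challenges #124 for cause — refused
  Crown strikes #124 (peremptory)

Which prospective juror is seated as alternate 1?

Removed: #106, #107, #111, #117, #120, #123, #124, #126. (#105, #110, #122 stay — for-cause denied.)
Seating in order: seats 1–12 → #105, #108, #109, #110, #112, #113, #114, #115, #116, #118, #119, #121; alternates → #122.
So alternate 1 is #122.

122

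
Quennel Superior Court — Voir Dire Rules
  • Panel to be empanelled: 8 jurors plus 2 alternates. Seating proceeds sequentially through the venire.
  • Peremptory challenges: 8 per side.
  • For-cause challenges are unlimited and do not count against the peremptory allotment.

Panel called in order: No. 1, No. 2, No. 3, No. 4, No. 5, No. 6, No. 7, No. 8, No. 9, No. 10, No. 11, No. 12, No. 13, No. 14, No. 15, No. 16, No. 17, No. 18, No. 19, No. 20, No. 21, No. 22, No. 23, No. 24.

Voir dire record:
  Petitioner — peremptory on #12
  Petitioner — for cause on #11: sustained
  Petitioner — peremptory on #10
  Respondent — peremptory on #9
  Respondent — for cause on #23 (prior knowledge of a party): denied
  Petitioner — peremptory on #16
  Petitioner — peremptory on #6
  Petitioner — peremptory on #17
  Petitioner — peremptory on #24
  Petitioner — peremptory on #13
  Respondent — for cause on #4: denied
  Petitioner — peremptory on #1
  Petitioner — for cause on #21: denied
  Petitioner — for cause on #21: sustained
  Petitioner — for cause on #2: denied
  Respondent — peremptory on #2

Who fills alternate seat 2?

20

Removed: #1, #2, #6, #9, #10, #11, #12, #13, #16, #17, #21, #24. (#4, #23 stay — for-cause denied.)
Seating in order: seats 1–8 → #3, #4, #5, #7, #8, #14, #15, #18; alternates → #19, #20.
So alternate 2 is #20.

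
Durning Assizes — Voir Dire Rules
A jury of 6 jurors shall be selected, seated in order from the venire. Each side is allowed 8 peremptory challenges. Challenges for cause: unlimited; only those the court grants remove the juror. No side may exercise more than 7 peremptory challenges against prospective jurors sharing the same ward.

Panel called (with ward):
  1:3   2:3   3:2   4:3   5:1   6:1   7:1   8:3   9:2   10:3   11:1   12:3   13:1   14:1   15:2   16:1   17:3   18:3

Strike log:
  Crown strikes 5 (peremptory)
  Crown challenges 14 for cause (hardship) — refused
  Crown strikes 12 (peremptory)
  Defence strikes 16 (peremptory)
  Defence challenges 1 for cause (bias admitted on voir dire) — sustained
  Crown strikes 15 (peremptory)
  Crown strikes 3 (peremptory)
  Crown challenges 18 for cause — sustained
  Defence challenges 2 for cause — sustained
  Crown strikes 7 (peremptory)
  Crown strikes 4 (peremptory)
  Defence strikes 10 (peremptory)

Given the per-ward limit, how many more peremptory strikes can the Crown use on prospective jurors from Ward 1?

Crown peremptories so far: #5, #12, #15, #3, #7, #4 — 6 of 8 used, 2 left overall.
Against Ward 1: #5, #7 — 2 used; per-ward cap 7 leaves 5.
Binding limit: min(2, 5) = 2.

2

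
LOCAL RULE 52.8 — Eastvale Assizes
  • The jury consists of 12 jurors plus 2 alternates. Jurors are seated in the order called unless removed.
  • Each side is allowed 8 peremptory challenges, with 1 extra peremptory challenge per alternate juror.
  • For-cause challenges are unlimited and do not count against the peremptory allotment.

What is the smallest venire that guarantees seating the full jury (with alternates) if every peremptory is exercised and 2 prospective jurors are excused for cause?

Seats to fill: 12 + 2 alternates = 14.
Peremptories: 8 + 1×2 = 10 per side × 2 sides = 20.
For-cause removals: 2.
Minimum venire: 14 + 20 + 2 = 36.

36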